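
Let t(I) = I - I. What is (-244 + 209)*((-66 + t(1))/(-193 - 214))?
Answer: -210/37 ≈ -5.6757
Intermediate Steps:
t(I) = 0
(-244 + 209)*((-66 + t(1))/(-193 - 214)) = (-244 + 209)*((-66 + 0)/(-193 - 214)) = -(-2310)/(-407) = -(-2310)*(-1)/407 = -35*6/37 = -210/37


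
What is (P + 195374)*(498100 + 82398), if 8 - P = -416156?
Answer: 354996585924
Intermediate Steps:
P = 416164 (P = 8 - 1*(-416156) = 8 + 416156 = 416164)
(P + 195374)*(498100 + 82398) = (416164 + 195374)*(498100 + 82398) = 611538*580498 = 354996585924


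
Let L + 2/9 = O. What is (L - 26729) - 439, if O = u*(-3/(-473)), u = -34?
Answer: -115656040/4257 ≈ -27168.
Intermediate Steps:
O = -102/473 (O = -(-102)/(-473) = -(-102)*(-1)/473 = -34*3/473 = -102/473 ≈ -0.21564)
L = -1864/4257 (L = -2/9 - 102/473 = -1864/4257 ≈ -0.43787)
(L - 26729) - 439 = (-1864/4257 - 26729) - 439 = -113787217/4257 - 439 = -115656040/4257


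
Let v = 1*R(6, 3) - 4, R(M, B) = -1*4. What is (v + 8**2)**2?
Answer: 3136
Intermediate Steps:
R(M, B) = -4
v = -8 (v = 1*(-4) - 4 = -4 - 4 = -8)
(v + 8**2)**2 = (-8 + 8**2)**2 = (-8 + 64)**2 = 56**2 = 3136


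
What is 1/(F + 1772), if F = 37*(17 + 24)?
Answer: 1/3289 ≈ 0.00030404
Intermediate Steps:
F = 1517 (F = 37*41 = 1517)
1/(F + 1772) = 1/(1517 + 1772) = 1/3289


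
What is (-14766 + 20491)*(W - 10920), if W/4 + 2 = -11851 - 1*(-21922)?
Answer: 168063100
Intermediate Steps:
W = 40276 (W = -8 + 4*(-11851 - 1*(-21922)) = -8 + 4*(-11851 + 21922) = -8 + 4*10071 = -8 + 40284 = 40276)
(-14766 + 20491)*(W - 10920) = (-14766 + 20491)*(40276 - 10920) = 5725*29356 = 168063100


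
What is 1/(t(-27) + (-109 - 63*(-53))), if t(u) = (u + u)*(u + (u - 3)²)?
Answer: -1/43912 ≈ -2.2773e-5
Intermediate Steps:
t(u) = 2*u*(u + (-3 + u)²) (t(u) = (2*u)*(u + (-3 + u)²) = 2*u*(u + (-3 + u)²))
1/(t(-27) + (-109 - 63*(-53))) = 1/(2*(-27)*(-27 + (-3 - 27)²) + (-109 - 63*(-53))) = 1/(2*(-27)*(-27 + (-30)²) + (-109 + 3339)) = 1/(2*(-27)*(-27 + 900) + 3230) = 1/(2*(-27)*873 + 3230) = 1/(-47142 + 3230) = 1/(-43912) = -1/43912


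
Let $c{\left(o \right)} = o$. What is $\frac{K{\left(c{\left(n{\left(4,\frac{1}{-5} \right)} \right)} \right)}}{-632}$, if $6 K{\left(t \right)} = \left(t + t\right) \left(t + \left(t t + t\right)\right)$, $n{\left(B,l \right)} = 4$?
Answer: $- \frac{4}{79} \approx -0.050633$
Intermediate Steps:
$K{\left(t \right)} = \frac{t \left(t^{2} + 2 t\right)}{3}$ ($K{\left(t \right)} = \frac{\left(t + t\right) \left(t + \left(t t + t\right)\right)}{6} = \frac{2 t \left(t + \left(t^{2} + t\right)\right)}{6} = \frac{2 t \left(t + \left(t + t^{2}\right)\right)}{6} = \frac{2 t \left(t^{2} + 2 t\right)}{6} = \frac{t \left(t^{2} + 2 t\right)}{3}$)
$\frac{K{\left(c{\left(n{\left(4,\frac{1}{-5} \right)} \right)} \right)}}{-632} = \frac{\frac{1}{3} \cdot 4^{2} \left(2 + 4\right)}{-632} = \frac{1}{3} \cdot 16 \cdot 6 \left(- \frac{1}{632}\right) = 32 \left(- \frac{1}{632}\right) = - \frac{4}{79}$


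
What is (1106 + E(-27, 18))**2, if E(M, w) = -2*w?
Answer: 1144900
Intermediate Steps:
(1106 + E(-27, 18))**2 = (1106 - 2*18)**2 = (1106 - 36)**2 = 1070**2 = 1144900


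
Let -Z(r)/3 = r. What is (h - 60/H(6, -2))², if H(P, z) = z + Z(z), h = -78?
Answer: 8649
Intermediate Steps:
Z(r) = -3*r
H(P, z) = -2*z (H(P, z) = z - 3*z = -2*z)
(h - 60/H(6, -2))² = (-78 - 60/((-2*(-2))))² = (-78 - 60/4)² = (-78 - 60*¼)² = (-78 - 15)² = (-93)² = 8649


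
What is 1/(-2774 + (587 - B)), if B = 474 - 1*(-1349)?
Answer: -1/4010 ≈ -0.00024938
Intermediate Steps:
B = 1823 (B = 474 + 1349 = 1823)
1/(-2774 + (587 - B)) = 1/(-2774 + (587 - 1*1823)) = 1/(-2774 + (587 - 1823)) = 1/(-2774 - 1236) = 1/(-4010) = -1/4010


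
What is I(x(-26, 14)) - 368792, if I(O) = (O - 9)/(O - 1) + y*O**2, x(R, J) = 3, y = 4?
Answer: -368759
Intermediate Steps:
I(O) = 4*O**2 + (-9 + O)/(-1 + O) (I(O) = (O - 9)/(O - 1) + 4*O**2 = (-9 + O)/(-1 + O) + 4*O**2 = 4*O**2 + (-9 + O)/(-1 + O))
I(x(-26, 14)) - 368792 = (-9 + 3 - 4*3**2 + 4*3**3)/(-1 + 3) - 368792 = (-9 + 3 - 4*9 + 4*27)/2 - 368792 = (-9 + 3 - 36 + 108)/2 - 368792 = (1/2)*66 - 368792 = 33 - 368792 = -368759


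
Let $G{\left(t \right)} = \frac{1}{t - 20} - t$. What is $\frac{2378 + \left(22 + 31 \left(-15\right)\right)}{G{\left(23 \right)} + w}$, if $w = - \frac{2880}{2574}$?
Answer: $- \frac{830115}{10204} \approx -81.352$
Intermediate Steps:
$w = - \frac{160}{143}$ ($w = \left(-2880\right) \frac{1}{2574} = - \frac{160}{143} \approx -1.1189$)
$G{\left(t \right)} = \frac{1}{-20 + t} - t$
$\frac{2378 + \left(22 + 31 \left(-15\right)\right)}{G{\left(23 \right)} + w} = \frac{2378 + \left(22 + 31 \left(-15\right)\right)}{\frac{1 - 23^{2} + 20 \cdot 23}{-20 + 23} - \frac{160}{143}} = \frac{2378 + \left(22 - 465\right)}{\frac{1 - 529 + 460}{3} - \frac{160}{143}} = \frac{2378 - 443}{\frac{1 - 529 + 460}{3} - \frac{160}{143}} = \frac{1935}{\frac{1}{3} \left(-68\right) - \frac{160}{143}} = \frac{1935}{- \frac{68}{3} - \frac{160}{143}} = \frac{1935}{- \frac{10204}{429}} = 1935 \left(- \frac{429}{10204}\right) = - \frac{830115}{10204}$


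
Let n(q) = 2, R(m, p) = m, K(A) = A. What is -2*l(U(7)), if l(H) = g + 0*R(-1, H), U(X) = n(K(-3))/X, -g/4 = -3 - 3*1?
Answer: -48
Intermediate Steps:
g = 24 (g = -4*(-3 - 3*1) = -4*(-3 - 3) = -4*(-6) = 24)
U(X) = 2/X
l(H) = 24 (l(H) = 24 + 0*(-1) = 24 + 0 = 24)
-2*l(U(7)) = -2*24 = -48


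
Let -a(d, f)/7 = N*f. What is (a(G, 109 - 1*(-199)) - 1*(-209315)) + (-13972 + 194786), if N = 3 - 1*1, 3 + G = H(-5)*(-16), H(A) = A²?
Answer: 385817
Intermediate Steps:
G = -403 (G = -3 + (-5)²*(-16) = -3 + 25*(-16) = -3 - 400 = -403)
N = 2 (N = 3 - 1 = 2)
a(d, f) = -14*f
(a(G, 109 - 1*(-199)) - 1*(-209315)) + (-13972 + 194786) = (-14*(109 - 1*(-199)) - 1*(-209315)) + (-13972 + 194786) = (-14*(109 + 199) + 209315) + 180814 = (-14*308 + 209315) + 180814 = (-4312 + 209315) + 180814 = 205003 + 180814 = 385817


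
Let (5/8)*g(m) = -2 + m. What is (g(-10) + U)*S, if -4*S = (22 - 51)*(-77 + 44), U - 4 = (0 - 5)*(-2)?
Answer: 12441/10 ≈ 1244.1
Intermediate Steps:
g(m) = -16/5 + 8*m/5 (g(m) = 8*(-2 + m)/5 = -16/5 + 8*m/5)
U = 14 (U = 4 + (0 - 5)*(-2) = 4 - 5*(-2) = 4 + 10 = 14)
S = -957/4 (S = -(22 - 51)*(-77 + 44)/4 = -(-29)*(-33)/4 = -1/4*957 = -957/4 ≈ -239.25)
(g(-10) + U)*S = ((-16/5 + (8/5)*(-10)) + 14)*(-957/4) = ((-16/5 - 16) + 14)*(-957/4) = (-96/5 + 14)*(-957/4) = -26/5*(-957/4) = 12441/10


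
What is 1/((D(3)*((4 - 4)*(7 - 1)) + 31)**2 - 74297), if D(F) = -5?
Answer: -1/73336 ≈ -1.3636e-5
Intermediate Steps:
1/((D(3)*((4 - 4)*(7 - 1)) + 31)**2 - 74297) = 1/((-5*(4 - 4)*(7 - 1) + 31)**2 - 74297) = 1/((-0*6 + 31)**2 - 74297) = 1/((-5*0 + 31)**2 - 74297) = 1/((0 + 31)**2 - 74297) = 1/(31**2 - 74297) = 1/(961 - 74297) = 1/(-73336) = -1/73336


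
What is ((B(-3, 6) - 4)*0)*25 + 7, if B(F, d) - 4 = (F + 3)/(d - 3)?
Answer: 7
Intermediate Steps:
B(F, d) = 4 + (3 + F)/(-3 + d) (B(F, d) = 4 + (F + 3)/(d - 3) = 4 + (3 + F)/(-3 + d))
((B(-3, 6) - 4)*0)*25 + 7 = (((-9 - 3 + 4*6)/(-3 + 6) - 4)*0)*25 + 7 = (((-9 - 3 + 24)/3 - 4)*0)*25 + 7 = (((⅓)*12 - 4)*0)*25 + 7 = ((4 - 4)*0)*25 + 7 = (0*0)*25 + 7 = 0*25 + 7 = 0 + 7 = 7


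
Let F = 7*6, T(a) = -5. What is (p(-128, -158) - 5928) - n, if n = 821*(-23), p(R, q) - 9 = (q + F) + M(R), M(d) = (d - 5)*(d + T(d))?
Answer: 30537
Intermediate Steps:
M(d) = (-5 + d)**2 (M(d) = (d - 5)*(d - 5) = (-5 + d)*(-5 + d) = (-5 + d)**2)
F = 42
p(R, q) = 76 + q + R**2 - 10*R (p(R, q) = 9 + ((q + 42) + (25 + R**2 - 10*R)) = 9 + ((42 + q) + (25 + R**2 - 10*R)) = 9 + (67 + q + R**2 - 10*R) = 76 + q + R**2 - 10*R)
n = -18883
(p(-128, -158) - 5928) - n = ((76 - 158 + (-128)**2 - 10*(-128)) - 5928) - 1*(-18883) = ((76 - 158 + 16384 + 1280) - 5928) + 18883 = (17582 - 5928) + 18883 = 11654 + 18883 = 30537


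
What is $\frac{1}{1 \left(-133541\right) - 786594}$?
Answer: $- \frac{1}{920135} \approx -1.0868 \cdot 10^{-6}$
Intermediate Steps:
$\frac{1}{1 \left(-133541\right) - 786594} = \frac{1}{-133541 - 786594} = \frac{1}{-920135} = - \frac{1}{920135}$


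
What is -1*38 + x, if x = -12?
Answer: -50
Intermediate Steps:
-1*38 + x = -1*38 - 12 = -38 - 12 = -50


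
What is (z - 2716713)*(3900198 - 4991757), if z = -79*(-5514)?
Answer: 2489962875813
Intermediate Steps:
z = 435606
(z - 2716713)*(3900198 - 4991757) = (435606 - 2716713)*(3900198 - 4991757) = -2281107*(-1091559) = 2489962875813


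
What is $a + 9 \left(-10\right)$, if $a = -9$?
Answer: $-99$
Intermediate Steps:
$a + 9 \left(-10\right) = -9 + 9 \left(-10\right) = -9 - 90 = -99$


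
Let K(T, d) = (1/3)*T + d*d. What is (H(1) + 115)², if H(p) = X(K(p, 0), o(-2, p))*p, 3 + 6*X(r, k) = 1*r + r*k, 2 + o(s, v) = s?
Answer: 117649/9 ≈ 13072.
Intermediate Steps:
o(s, v) = -2 + s
K(T, d) = d² + T/3 (K(T, d) = (1*(⅓))*T + d² = T/3 + d² = d² + T/3)
X(r, k) = -½ + r/6 + k*r/6 (X(r, k) = -½ + (1*r + r*k)/6 = -½ + (r + k*r)/6 = -½ + (r/6 + k*r/6) = -½ + r/6 + k*r/6)
H(p) = p*(-½ - p/6) (H(p) = (-½ + (0² + p/3)/6 + (-2 - 2)*(0² + p/3)/6)*p = (-½ + (0 + p/3)/6 + (⅙)*(-4)*(0 + p/3))*p = (-½ + (p/3)/6 + (⅙)*(-4)*(p/3))*p = (-½ + p/18 - 2*p/9)*p = (-½ - p/6)*p = p*(-½ - p/6))
(H(1) + 115)² = (-⅙*1*(3 + 1) + 115)² = (-⅙*1*4 + 115)² = (-⅔ + 115)² = (343/3)² = 117649/9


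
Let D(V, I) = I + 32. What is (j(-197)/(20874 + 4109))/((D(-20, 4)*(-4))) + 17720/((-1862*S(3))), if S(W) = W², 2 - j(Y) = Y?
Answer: -168655969/159491472 ≈ -1.0575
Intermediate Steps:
j(Y) = 2 - Y
D(V, I) = 32 + I
(j(-197)/(20874 + 4109))/((D(-20, 4)*(-4))) + 17720/((-1862*S(3))) = ((2 - 1*(-197))/(20874 + 4109))/(((32 + 4)*(-4))) + 17720/((-1862*3²)) = ((2 + 197)/24983)/((36*(-4))) + 17720/((-1862*9)) = (199*(1/24983))/(-144) + 17720/(-16758) = (199/24983)*(-1/144) + 17720*(-1/16758) = -199/3597552 - 8860/8379 = -168655969/159491472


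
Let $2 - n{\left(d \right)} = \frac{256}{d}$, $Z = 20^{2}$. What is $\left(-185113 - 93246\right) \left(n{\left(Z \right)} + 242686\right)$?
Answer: $- \frac{1688855271056}{25} \approx -6.7554 \cdot 10^{10}$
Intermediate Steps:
$Z = 400$
$n{\left(d \right)} = 2 - \frac{256}{d}$
$\left(-185113 - 93246\right) \left(n{\left(Z \right)} + 242686\right) = \left(-185113 - 93246\right) \left(\left(2 - \frac{256}{400}\right) + 242686\right) = - 278359 \left(\left(2 - \frac{16}{25}\right) + 242686\right) = - 278359 \left(\frac{34}{25} + 242686\right) = \left(-278359\right) \frac{6067184}{25} = - \frac{1688855271056}{25}$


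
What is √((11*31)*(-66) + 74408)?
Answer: √51902 ≈ 227.82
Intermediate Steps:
√((11*31)*(-66) + 74408) = √(341*(-66) + 74408) = √(-22506 + 74408) = √51902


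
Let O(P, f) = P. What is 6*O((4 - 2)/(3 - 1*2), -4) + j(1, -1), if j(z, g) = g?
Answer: 11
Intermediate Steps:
6*O((4 - 2)/(3 - 1*2), -4) + j(1, -1) = 6*((4 - 2)/(3 - 1*2)) - 1 = 6*(2/(3 - 2)) - 1 = 6*(2/1) - 1 = 6*(2*1) - 1 = 6*2 - 1 = 12 - 1 = 11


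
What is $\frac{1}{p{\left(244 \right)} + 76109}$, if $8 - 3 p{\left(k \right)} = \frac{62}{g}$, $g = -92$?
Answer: $\frac{46}{3501147} \approx 1.3139 \cdot 10^{-5}$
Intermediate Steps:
$p{\left(k \right)} = \frac{133}{46}$ ($p{\left(k \right)} = \frac{8}{3} - \frac{62 \frac{1}{-92}}{3} = \frac{8}{3} - \frac{62 \left(- \frac{1}{92}\right)}{3} = \frac{8}{3} - - \frac{31}{138} = \frac{8}{3} + \frac{31}{138} = \frac{133}{46}$)
$\frac{1}{p{\left(244 \right)} + 76109} = \frac{1}{\frac{133}{46} + 76109} = \frac{1}{\frac{3501147}{46}} = \frac{46}{3501147}$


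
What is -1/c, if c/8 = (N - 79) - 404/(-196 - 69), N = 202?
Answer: -265/263992 ≈ -0.0010038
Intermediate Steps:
c = 263992/265 (c = 8*((202 - 79) - 404/(-196 - 69)) = 8*(123 - 404/(-265)) = 8*(123 - 404*(-1)/265) = 8*(123 - 1*(-404/265)) = 8*(123 + 404/265) = 8*(32999/265) = 263992/265 ≈ 996.20)
-1/c = -1/263992/265 = -1*265/263992 = -265/263992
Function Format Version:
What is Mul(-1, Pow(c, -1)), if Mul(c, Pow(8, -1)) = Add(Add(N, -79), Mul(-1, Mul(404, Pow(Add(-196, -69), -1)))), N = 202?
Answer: Rational(-265, 263992) ≈ -0.0010038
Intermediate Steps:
c = Rational(263992, 265) (c = Mul(8, Add(Add(202, -79), Mul(-1, Mul(404, Pow(Add(-196, -69), -1))))) = Mul(8, Add(123, Mul(-1, Mul(404, Pow(-265, -1))))) = Mul(8, Add(123, Mul(-1, Mul(404, Rational(-1, 265))))) = Mul(8, Add(123, Mul(-1, Rational(-404, 265)))) = Mul(8, Add(123, Rational(404, 265))) = Mul(8, Rational(32999, 265)) = Rational(263992, 265) ≈ 996.20)
Mul(-1, Pow(c, -1)) = Mul(-1, Pow(Rational(263992, 265), -1)) = Mul(-1, Rational(265, 263992)) = Rational(-265, 263992)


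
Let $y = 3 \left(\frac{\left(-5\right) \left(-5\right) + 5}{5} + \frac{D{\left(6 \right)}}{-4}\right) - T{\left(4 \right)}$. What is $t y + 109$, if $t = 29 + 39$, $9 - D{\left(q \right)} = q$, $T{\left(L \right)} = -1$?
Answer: $1248$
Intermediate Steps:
$D{\left(q \right)} = 9 - q$
$t = 68$
$y = \frac{67}{4}$ ($y = 3 \left(\frac{\left(-5\right) \left(-5\right) + 5}{5} + \frac{9 - 6}{-4}\right) - -1 = 3 \left(\left(25 + 5\right) \frac{1}{5} + \left(9 - 6\right) \left(- \frac{1}{4}\right)\right) + 1 = 3 \left(30 \cdot \frac{1}{5} + 3 \left(- \frac{1}{4}\right)\right) + 1 = 3 \left(6 - \frac{3}{4}\right) + 1 = 3 \cdot \frac{21}{4} + 1 = \frac{63}{4} + 1 = \frac{67}{4} \approx 16.75$)
$t y + 109 = 68 \cdot \frac{67}{4} + 109 = 1139 + 109 = 1248$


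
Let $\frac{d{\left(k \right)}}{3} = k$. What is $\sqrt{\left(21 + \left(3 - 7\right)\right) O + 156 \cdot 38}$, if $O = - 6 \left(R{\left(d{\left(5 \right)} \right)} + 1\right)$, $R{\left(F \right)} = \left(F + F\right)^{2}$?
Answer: $i \sqrt{85974} \approx 293.21 i$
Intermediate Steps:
$d{\left(k \right)} = 3 k$
$R{\left(F \right)} = 4 F^{2}$ ($R{\left(F \right)} = \left(2 F\right)^{2} = 4 F^{2}$)
$O = -5406$ ($O = - 6 \left(4 \left(3 \cdot 5\right)^{2} + 1\right) = - 6 \left(4 \cdot 15^{2} + 1\right) = - 6 \left(4 \cdot 225 + 1\right) = - 6 \left(900 + 1\right) = \left(-6\right) 901 = -5406$)
$\sqrt{\left(21 + \left(3 - 7\right)\right) O + 156 \cdot 38} = \sqrt{\left(21 + \left(3 - 7\right)\right) \left(-5406\right) + 156 \cdot 38} = \sqrt{\left(21 - 4\right) \left(-5406\right) + 5928} = \sqrt{17 \left(-5406\right) + 5928} = \sqrt{-91902 + 5928} = \sqrt{-85974} = i \sqrt{85974}$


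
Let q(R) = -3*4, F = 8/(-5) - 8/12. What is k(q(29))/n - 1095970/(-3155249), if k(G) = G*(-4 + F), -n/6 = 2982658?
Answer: 24516481068544/70582715038815 ≈ 0.34734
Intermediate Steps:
n = -17895948 (n = -6*2982658 = -17895948)
F = -34/15 (F = 8*(-⅕) - 8*1/12 = -8/5 - ⅔ = -34/15 ≈ -2.2667)
q(R) = -12
k(G) = -94*G/15 (k(G) = G*(-4 - 34/15) = G*(-94/15) = -94*G/15)
k(q(29))/n - 1095970/(-3155249) = -94/15*(-12)/(-17895948) - 1095970/(-3155249) = (376/5)*(-1/17895948) - 1095970*(-1/3155249) = -94/22369935 + 1095970/3155249 = 24516481068544/70582715038815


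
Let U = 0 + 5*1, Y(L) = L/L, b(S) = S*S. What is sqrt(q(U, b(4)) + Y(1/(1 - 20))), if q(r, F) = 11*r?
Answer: 2*sqrt(14) ≈ 7.4833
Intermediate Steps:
b(S) = S**2
Y(L) = 1
U = 5 (U = 0 + 5 = 5)
sqrt(q(U, b(4)) + Y(1/(1 - 20))) = sqrt(11*5 + 1) = sqrt(55 + 1) = sqrt(56) = 2*sqrt(14)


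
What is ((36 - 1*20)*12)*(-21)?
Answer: -4032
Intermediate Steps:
((36 - 1*20)*12)*(-21) = ((36 - 20)*12)*(-21) = (16*12)*(-21) = 192*(-21) = -4032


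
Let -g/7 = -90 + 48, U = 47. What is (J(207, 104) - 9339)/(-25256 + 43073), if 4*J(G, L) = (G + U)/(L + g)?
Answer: -7433717/14182332 ≈ -0.52415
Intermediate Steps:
g = 294 (g = -7*(-90 + 48) = -7*(-42) = 294)
J(G, L) = (47 + G)/(4*(294 + L)) (J(G, L) = ((G + 47)/(L + 294))/4 = ((47 + G)/(294 + L))/4 = (47 + G)/(4*(294 + L)))
(J(207, 104) - 9339)/(-25256 + 43073) = ((47 + 207)/(4*(294 + 104)) - 9339)/(-25256 + 43073) = ((1/4)*254/398 - 9339)/17817 = ((1/4)*(1/398)*254 - 9339)*(1/17817) = (127/796 - 9339)*(1/17817) = -7433717/796*1/17817 = -7433717/14182332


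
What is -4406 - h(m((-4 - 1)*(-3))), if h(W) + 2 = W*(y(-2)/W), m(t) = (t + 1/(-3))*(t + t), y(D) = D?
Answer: -4402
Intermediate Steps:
m(t) = 2*t*(-⅓ + t) (m(t) = (t - ⅓)*(2*t) = (-⅓ + t)*(2*t) = 2*t*(-⅓ + t))
h(W) = -4 (h(W) = -2 + W*(-2/W) = -2 - 2 = -4)
-4406 - h(m((-4 - 1)*(-3))) = -4406 - 1*(-4) = -4406 + 4 = -4402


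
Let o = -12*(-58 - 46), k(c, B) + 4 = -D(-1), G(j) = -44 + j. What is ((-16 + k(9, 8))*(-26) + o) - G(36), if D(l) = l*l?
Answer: 1802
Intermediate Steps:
D(l) = l**2
k(c, B) = -5 (k(c, B) = -4 - 1*(-1)**2 = -4 - 1*1 = -4 - 1 = -5)
o = 1248 (o = -12*(-104) = 1248)
((-16 + k(9, 8))*(-26) + o) - G(36) = ((-16 - 5)*(-26) + 1248) - (-44 + 36) = (-21*(-26) + 1248) - 1*(-8) = (546 + 1248) + 8 = 1794 + 8 = 1802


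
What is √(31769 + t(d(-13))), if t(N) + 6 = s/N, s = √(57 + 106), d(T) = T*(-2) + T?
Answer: √(5367947 + 13*√163)/13 ≈ 178.22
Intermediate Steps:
d(T) = -T (d(T) = -2*T + T = -T)
s = √163 ≈ 12.767
t(N) = -6 + √163/N
√(31769 + t(d(-13))) = √(31769 + (-6 + √163/((-1*(-13))))) = √(31769 + (-6 + √163/13)) = √(31763 + √163/13)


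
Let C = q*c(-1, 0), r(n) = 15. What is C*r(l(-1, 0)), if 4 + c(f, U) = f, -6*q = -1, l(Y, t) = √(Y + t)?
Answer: -25/2 ≈ -12.500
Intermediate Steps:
q = ⅙ (q = -⅙*(-1) = ⅙ ≈ 0.16667)
c(f, U) = -4 + f
C = -⅚ (C = (-4 - 1)/6 = (⅙)*(-5) = -⅚ ≈ -0.83333)
C*r(l(-1, 0)) = -⅚*15 = -25/2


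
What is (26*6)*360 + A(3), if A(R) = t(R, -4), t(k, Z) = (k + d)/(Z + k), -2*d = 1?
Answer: 112315/2 ≈ 56158.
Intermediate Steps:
d = -½ (d = -½*1 = -½ ≈ -0.50000)
t(k, Z) = (-½ + k)/(Z + k) (t(k, Z) = (k - ½)/(Z + k) = (-½ + k)/(Z + k))
A(R) = (-½ + R)/(-4 + R)
(26*6)*360 + A(3) = (26*6)*360 + (-½ + 3)/(-4 + 3) = 156*360 + (5/2)/(-1) = 56160 - 1*5/2 = 56160 - 5/2 = 112315/2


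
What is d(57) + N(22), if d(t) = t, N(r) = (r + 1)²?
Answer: 586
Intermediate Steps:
N(r) = (1 + r)²
d(57) + N(22) = 57 + (1 + 22)² = 57 + 23² = 57 + 529 = 586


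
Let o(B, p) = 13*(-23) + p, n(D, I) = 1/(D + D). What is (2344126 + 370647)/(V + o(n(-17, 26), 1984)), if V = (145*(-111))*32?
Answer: -2714773/513355 ≈ -5.2883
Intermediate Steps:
n(D, I) = 1/(2*D)
o(B, p) = -299 + p
V = -515040 (V = -16095*32 = -515040)
(2344126 + 370647)/(V + o(n(-17, 26), 1984)) = (2344126 + 370647)/(-515040 + (-299 + 1984)) = 2714773/(-515040 + 1685) = 2714773/(-513355) = 2714773*(-1/513355) = -2714773/513355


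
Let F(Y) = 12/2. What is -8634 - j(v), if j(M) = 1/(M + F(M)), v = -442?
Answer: -3764423/436 ≈ -8634.0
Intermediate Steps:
F(Y) = 6 (F(Y) = 12*(1/2) = 6)
j(M) = 1/(6 + M) (j(M) = 1/(M + 6) = 1/(6 + M))
-8634 - j(v) = -8634 - 1/(6 - 442) = -8634 - 1/(-436) = -8634 - 1*(-1/436) = -8634 + 1/436 = -3764423/436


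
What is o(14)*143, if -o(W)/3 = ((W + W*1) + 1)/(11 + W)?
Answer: -12441/25 ≈ -497.64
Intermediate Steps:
o(W) = -3*(1 + 2*W)/(11 + W) (o(W) = -3*((W + W*1) + 1)/(11 + W) = -3*((W + W) + 1)/(11 + W) = -3*(2*W + 1)/(11 + W) = -3*(1 + 2*W)/(11 + W))
o(14)*143 = (3*(-1 - 2*14)/(11 + 14))*143 = (3*(-1 - 28)/25)*143 = (3*(1/25)*(-29))*143 = -87/25*143 = -12441/25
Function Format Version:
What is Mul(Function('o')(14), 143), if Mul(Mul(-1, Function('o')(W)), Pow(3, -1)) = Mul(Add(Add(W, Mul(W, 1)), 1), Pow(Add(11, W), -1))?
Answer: Rational(-12441, 25) ≈ -497.64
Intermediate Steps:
Function('o')(W) = Mul(-3, Pow(Add(11, W), -1), Add(1, Mul(2, W))) (Function('o')(W) = Mul(-3, Mul(Add(Add(W, Mul(W, 1)), 1), Pow(Add(11, W), -1))) = Mul(-3, Mul(Add(Add(W, W), 1), Pow(Add(11, W), -1))) = Mul(-3, Mul(Add(Mul(2, W), 1), Pow(Add(11, W), -1))) = Mul(-3, Mul(Add(1, Mul(2, W)), Pow(Add(11, W), -1))) = Mul(-3, Mul(Pow(Add(11, W), -1), Add(1, Mul(2, W)))) = Mul(-3, Pow(Add(11, W), -1), Add(1, Mul(2, W))))
Mul(Function('o')(14), 143) = Mul(Mul(3, Pow(Add(11, 14), -1), Add(-1, Mul(-2, 14))), 143) = Mul(Mul(3, Pow(25, -1), Add(-1, -28)), 143) = Mul(Mul(3, Rational(1, 25), -29), 143) = Mul(Rational(-87, 25), 143) = Rational(-12441, 25)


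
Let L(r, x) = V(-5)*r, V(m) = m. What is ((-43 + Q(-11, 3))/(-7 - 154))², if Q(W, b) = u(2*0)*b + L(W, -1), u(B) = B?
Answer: 144/25921 ≈ 0.0055553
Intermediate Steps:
L(r, x) = -5*r
Q(W, b) = -5*W (Q(W, b) = (2*0)*b - 5*W = 0*b - 5*W = 0 - 5*W = -5*W)
((-43 + Q(-11, 3))/(-7 - 154))² = ((-43 - 5*(-11))/(-7 - 154))² = ((-43 + 55)/(-161))² = (12*(-1/161))² = (-12/161)² = 144/25921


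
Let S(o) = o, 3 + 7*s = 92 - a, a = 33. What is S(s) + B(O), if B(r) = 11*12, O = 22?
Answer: 140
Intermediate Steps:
B(r) = 132
s = 8 (s = -3/7 + (92 - 1*33)/7 = -3/7 + (92 - 33)/7 = -3/7 + (1/7)*59 = -3/7 + 59/7 = 8)
S(s) + B(O) = 8 + 132 = 140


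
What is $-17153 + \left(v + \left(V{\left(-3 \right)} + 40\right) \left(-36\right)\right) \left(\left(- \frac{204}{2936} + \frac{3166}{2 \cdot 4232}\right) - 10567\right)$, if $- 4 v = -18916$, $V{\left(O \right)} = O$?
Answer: $- \frac{55776844930423}{1553144} \approx -3.5912 \cdot 10^{7}$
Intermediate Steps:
$v = 4729$ ($v = \left(- \frac{1}{4}\right) \left(-18916\right) = 4729$)
$-17153 + \left(v + \left(V{\left(-3 \right)} + 40\right) \left(-36\right)\right) \left(\left(- \frac{204}{2936} + \frac{3166}{2 \cdot 4232}\right) - 10567\right) = -17153 + \left(4729 + \left(-3 + 40\right) \left(-36\right)\right) \left(\left(- \frac{204}{2936} + \frac{3166}{2 \cdot 4232}\right) - 10567\right) = -17153 + \left(4729 + 37 \left(-36\right)\right) \left(\left(\left(-204\right) \frac{1}{2936} + \frac{3166}{8464}\right) - 10567\right) = -17153 + \left(4729 - 1332\right) \left(\left(- \frac{51}{734} + 3166 \cdot \frac{1}{8464}\right) - 10567\right) = -17153 + 3397 \left(\left(- \frac{51}{734} + \frac{1583}{4232}\right) - 10567\right) = -17153 + 3397 \left(\frac{473045}{1553144} - 10567\right) = -17153 + 3397 \left(- \frac{16411599603}{1553144}\right) = -17153 - \frac{55750203851391}{1553144} = - \frac{55776844930423}{1553144}$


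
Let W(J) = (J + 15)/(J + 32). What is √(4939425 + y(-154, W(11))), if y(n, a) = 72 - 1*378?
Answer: 3*√548791 ≈ 2222.4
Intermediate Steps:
W(J) = (15 + J)/(32 + J)
y(n, a) = -306 (y(n, a) = 72 - 378 = -306)
√(4939425 + y(-154, W(11))) = √(4939425 - 306) = √4939119 = 3*√548791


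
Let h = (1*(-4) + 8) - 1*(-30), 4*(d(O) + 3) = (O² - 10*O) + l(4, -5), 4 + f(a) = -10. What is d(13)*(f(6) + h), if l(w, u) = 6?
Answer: 165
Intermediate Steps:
f(a) = -14 (f(a) = -4 - 10 = -14)
d(O) = -3/2 - 5*O/2 + O²/4 (d(O) = -3 + ((O² - 10*O) + 6)/4 = -3 + (6 + O² - 10*O)/4 = -3 + (3/2 - 5*O/2 + O²/4) = -3/2 - 5*O/2 + O²/4)
h = 34 (h = (-4 + 8) + 30 = 4 + 30 = 34)
d(13)*(f(6) + h) = (-3/2 - 5/2*13 + (¼)*13²)*(-14 + 34) = (-3/2 - 65/2 + (¼)*169)*20 = (-3/2 - 65/2 + 169/4)*20 = (33/4)*20 = 165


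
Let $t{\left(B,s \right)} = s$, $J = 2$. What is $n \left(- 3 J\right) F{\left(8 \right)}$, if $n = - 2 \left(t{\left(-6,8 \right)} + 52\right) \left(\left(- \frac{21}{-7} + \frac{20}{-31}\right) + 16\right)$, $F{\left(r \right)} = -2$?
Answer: $- \frac{819360}{31} \approx -26431.0$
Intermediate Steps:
$n = - \frac{68280}{31}$ ($n = - 2 \left(8 + 52\right) \left(\left(- \frac{21}{-7} + \frac{20}{-31}\right) + 16\right) = - 2 \cdot 60 \left(\left(\left(-21\right) \left(- \frac{1}{7}\right) + 20 \left(- \frac{1}{31}\right)\right) + 16\right) = - 2 \cdot 60 \left(\left(3 - \frac{20}{31}\right) + 16\right) = - 2 \cdot 60 \left(\frac{73}{31} + 16\right) = - 2 \cdot 60 \cdot \frac{569}{31} = \left(-2\right) \frac{34140}{31} = - \frac{68280}{31} \approx -2202.6$)
$n \left(- 3 J\right) F{\left(8 \right)} = - \frac{68280 \left(\left(-3\right) 2\right)}{31} \left(-2\right) = \left(- \frac{68280}{31}\right) \left(-6\right) \left(-2\right) = \frac{409680}{31} \left(-2\right) = - \frac{819360}{31}$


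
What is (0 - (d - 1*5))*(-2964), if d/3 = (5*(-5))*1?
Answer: -237120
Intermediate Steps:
d = -75 (d = 3*((5*(-5))*1) = 3*(-25*1) = 3*(-25) = -75)
(0 - (d - 1*5))*(-2964) = (0 - (-75 - 1*5))*(-2964) = (0 - (-75 - 5))*(-2964) = (0 - 1*(-80))*(-2964) = (0 + 80)*(-2964) = 80*(-2964) = -237120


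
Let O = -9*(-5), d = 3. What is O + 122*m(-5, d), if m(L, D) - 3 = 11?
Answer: 1753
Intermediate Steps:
m(L, D) = 14 (m(L, D) = 3 + 11 = 14)
O = 45
O + 122*m(-5, d) = 45 + 122*14 = 45 + 1708 = 1753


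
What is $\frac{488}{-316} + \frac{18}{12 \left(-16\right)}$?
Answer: $- \frac{4141}{2528} \approx -1.6381$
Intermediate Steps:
$\frac{488}{-316} + \frac{18}{12 \left(-16\right)} = 488 \left(- \frac{1}{316}\right) + \frac{18}{-192} = - \frac{122}{79} + 18 \left(- \frac{1}{192}\right) = - \frac{122}{79} - \frac{3}{32} = - \frac{4141}{2528}$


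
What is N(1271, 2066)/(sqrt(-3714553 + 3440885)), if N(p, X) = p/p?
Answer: -I*sqrt(68417)/136834 ≈ -0.0019116*I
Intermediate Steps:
N(p, X) = 1
N(1271, 2066)/(sqrt(-3714553 + 3440885)) = 1/sqrt(-3714553 + 3440885) = 1/sqrt(-273668) = 1/(2*I*sqrt(68417)) = 1*(-I*sqrt(68417)/136834) = -I*sqrt(68417)/136834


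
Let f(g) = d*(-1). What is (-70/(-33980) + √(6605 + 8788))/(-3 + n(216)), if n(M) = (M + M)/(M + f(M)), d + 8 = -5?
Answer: -1603/866490 - 229*√15393/255 ≈ -111.42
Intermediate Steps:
d = -13 (d = -8 - 5 = -13)
f(g) = 13 (f(g) = -13*(-1) = 13)
n(M) = 2*M/(13 + M) (n(M) = (M + M)/(M + 13) = (2*M)/(13 + M) = 2*M/(13 + M))
(-70/(-33980) + √(6605 + 8788))/(-3 + n(216)) = (-70/(-33980) + √(6605 + 8788))/(-3 + 2*216/(13 + 216)) = (-70*(-1/33980) + √15393)/(-3 + 2*216/229) = (7/3398 + √15393)/(-3 + 2*216*(1/229)) = (7/3398 + √15393)/(-3 + 432/229) = (7/3398 + √15393)/(-255/229) = (7/3398 + √15393)*(-229/255) = -1603/866490 - 229*√15393/255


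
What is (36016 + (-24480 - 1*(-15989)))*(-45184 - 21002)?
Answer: -1821769650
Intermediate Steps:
(36016 + (-24480 - 1*(-15989)))*(-45184 - 21002) = (36016 + (-24480 + 15989))*(-66186) = (36016 - 8491)*(-66186) = 27525*(-66186) = -1821769650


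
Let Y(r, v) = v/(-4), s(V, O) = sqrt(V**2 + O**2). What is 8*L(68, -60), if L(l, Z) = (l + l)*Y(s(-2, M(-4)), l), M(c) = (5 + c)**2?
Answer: -18496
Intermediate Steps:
s(V, O) = sqrt(O**2 + V**2)
Y(r, v) = -v/4 (Y(r, v) = v*(-1/4) = -v/4)
L(l, Z) = -l**2/2 (L(l, Z) = (l + l)*(-l/4) = (2*l)*(-l/4) = -l**2/2)
8*L(68, -60) = 8*(-1/2*68**2) = 8*(-1/2*4624) = 8*(-2312) = -18496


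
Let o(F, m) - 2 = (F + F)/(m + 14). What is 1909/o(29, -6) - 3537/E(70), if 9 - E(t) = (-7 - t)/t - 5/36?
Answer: -9483272/68191 ≈ -139.07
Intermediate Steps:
o(F, m) = 2 + 2*F/(14 + m) (o(F, m) = 2 + (F + F)/(m + 14) = 2 + (2*F)/(14 + m) = 2 + 2*F/(14 + m))
E(t) = 329/36 - (-7 - t)/t (E(t) = 9 - ((-7 - t)/t - 5/36) = 9 - (-5/36 + (-7 - t)/t) = 9 + (5/36 - (-7 - t)/t) = 329/36 - (-7 - t)/t)
1909/o(29, -6) - 3537/E(70) = 1909/((2*(14 + 29 - 6)/(14 - 6))) - 3537/(365/36 + 7/70) = 1909/((2*37/8)) - 3537/(365/36 + 7*(1/70)) = 1909/((2*(⅛)*37)) - 3537/(365/36 + ⅒) = 1909/(37/4) - 3537/1843/180 = 1909*(4/37) - 3537*180/1843 = 7636/37 - 636660/1843 = -9483272/68191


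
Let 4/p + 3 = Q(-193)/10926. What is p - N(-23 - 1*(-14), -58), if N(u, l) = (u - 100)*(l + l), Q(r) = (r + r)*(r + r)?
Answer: -734708344/58109 ≈ -12644.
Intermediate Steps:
Q(r) = 4*r**2 (Q(r) = (2*r)*(2*r) = 4*r**2)
N(u, l) = 2*l*(-100 + u) (N(u, l) = (-100 + u)*(2*l) = 2*l*(-100 + u))
p = 21852/58109 (p = 4/(-3 + (4*(-193)**2)/10926) = 4/(-3 + (4*37249)*(1/10926)) = 4/(-3 + 148996*(1/10926)) = 4/(-3 + 74498/5463) = 4/(58109/5463) = 4*(5463/58109) = 21852/58109 ≈ 0.37605)
p - N(-23 - 1*(-14), -58) = 21852/58109 - 2*(-58)*(-100 + (-23 - 1*(-14))) = 21852/58109 - 2*(-58)*(-100 + (-23 + 14)) = 21852/58109 - 2*(-58)*(-100 - 9) = 21852/58109 - 2*(-58)*(-109) = 21852/58109 - 1*12644 = 21852/58109 - 12644 = -734708344/58109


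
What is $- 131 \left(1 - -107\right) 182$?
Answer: $-2574936$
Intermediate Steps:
$- 131 \left(1 - -107\right) 182 = - 131 \left(1 + 107\right) 182 = \left(-131\right) 108 \cdot 182 = \left(-14148\right) 182 = -2574936$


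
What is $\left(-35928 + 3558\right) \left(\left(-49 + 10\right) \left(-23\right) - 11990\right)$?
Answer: $359080410$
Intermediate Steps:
$\left(-35928 + 3558\right) \left(\left(-49 + 10\right) \left(-23\right) - 11990\right) = - 32370 \left(\left(-39\right) \left(-23\right) - 11990\right) = - 32370 \left(897 - 11990\right) = \left(-32370\right) \left(-11093\right) = 359080410$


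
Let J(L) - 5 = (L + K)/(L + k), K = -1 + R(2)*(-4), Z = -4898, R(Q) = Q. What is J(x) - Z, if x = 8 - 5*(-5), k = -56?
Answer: 112745/23 ≈ 4902.0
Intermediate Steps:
x = 33 (x = 8 + 25 = 33)
K = -9 (K = -1 + 2*(-4) = -1 - 8 = -9)
J(L) = 5 + (-9 + L)/(-56 + L) (J(L) = 5 + (L - 9)/(L - 56) = 5 + (-9 + L)/(-56 + L))
J(x) - Z = (-289 + 6*33)/(-56 + 33) - 1*(-4898) = (-289 + 198)/(-23) + 4898 = -1/23*(-91) + 4898 = 91/23 + 4898 = 112745/23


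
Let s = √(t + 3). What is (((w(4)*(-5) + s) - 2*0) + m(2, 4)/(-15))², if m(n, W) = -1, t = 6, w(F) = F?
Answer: 64516/225 ≈ 286.74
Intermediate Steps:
s = 3 (s = √(6 + 3) = √9 = 3)
(((w(4)*(-5) + s) - 2*0) + m(2, 4)/(-15))² = (((4*(-5) + 3) - 2*0) - 1/(-15))² = (((-20 + 3) + 0) - 1*(-1/15))² = ((-17 + 0) + 1/15)² = (-17 + 1/15)² = (-254/15)² = 64516/225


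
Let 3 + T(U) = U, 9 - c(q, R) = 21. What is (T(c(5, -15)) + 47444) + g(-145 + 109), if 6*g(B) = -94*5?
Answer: 142052/3 ≈ 47351.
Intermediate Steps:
c(q, R) = -12 (c(q, R) = 9 - 1*21 = 9 - 21 = -12)
T(U) = -3 + U
g(B) = -235/3 (g(B) = (-94*5)/6 = (⅙)*(-470) = -235/3)
(T(c(5, -15)) + 47444) + g(-145 + 109) = ((-3 - 12) + 47444) - 235/3 = (-15 + 47444) - 235/3 = 47429 - 235/3 = 142052/3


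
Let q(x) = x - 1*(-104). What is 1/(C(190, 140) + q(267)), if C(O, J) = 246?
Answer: 1/617 ≈ 0.0016207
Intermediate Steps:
q(x) = 104 + x (q(x) = x + 104 = 104 + x)
1/(C(190, 140) + q(267)) = 1/(246 + (104 + 267)) = 1/(246 + 371) = 1/617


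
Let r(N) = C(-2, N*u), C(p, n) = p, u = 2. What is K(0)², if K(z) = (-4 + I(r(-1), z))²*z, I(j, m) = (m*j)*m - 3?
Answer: 0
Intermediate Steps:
r(N) = -2
I(j, m) = -3 + j*m² (I(j, m) = (j*m)*m - 3 = j*m² - 3 = -3 + j*m²)
K(z) = z*(-7 - 2*z²)² (K(z) = (-4 + (-3 - 2*z²))²*z = (-7 - 2*z²)²*z = z*(-7 - 2*z²)²)
K(0)² = (0*(7 + 2*0²)²)² = (0*(7 + 2*0)²)² = (0*(7 + 0)²)² = (0*7²)² = (0*49)² = 0² = 0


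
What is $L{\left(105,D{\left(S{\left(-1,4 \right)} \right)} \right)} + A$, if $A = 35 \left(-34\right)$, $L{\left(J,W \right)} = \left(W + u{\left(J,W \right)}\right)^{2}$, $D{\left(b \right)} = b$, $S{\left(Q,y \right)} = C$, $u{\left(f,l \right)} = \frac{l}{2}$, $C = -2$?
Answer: $-1181$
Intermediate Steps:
$u{\left(f,l \right)} = \frac{l}{2}$ ($u{\left(f,l \right)} = l \frac{1}{2} = \frac{l}{2}$)
$S{\left(Q,y \right)} = -2$
$L{\left(J,W \right)} = \frac{9 W^{2}}{4}$ ($L{\left(J,W \right)} = \left(W + \frac{W}{2}\right)^{2} = \left(\frac{3 W}{2}\right)^{2} = \frac{9 W^{2}}{4}$)
$A = -1190$
$L{\left(105,D{\left(S{\left(-1,4 \right)} \right)} \right)} + A = \frac{9 \left(-2\right)^{2}}{4} - 1190 = \frac{9}{4} \cdot 4 - 1190 = 9 - 1190 = -1181$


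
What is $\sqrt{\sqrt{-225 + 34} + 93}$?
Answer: $\sqrt{93 + i \sqrt{191}} \approx 9.6701 + 0.71459 i$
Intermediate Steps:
$\sqrt{\sqrt{-225 + 34} + 93} = \sqrt{\sqrt{-191} + 93} = \sqrt{i \sqrt{191} + 93} = \sqrt{93 + i \sqrt{191}}$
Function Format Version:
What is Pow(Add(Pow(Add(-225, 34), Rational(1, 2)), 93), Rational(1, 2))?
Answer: Pow(Add(93, Mul(I, Pow(191, Rational(1, 2)))), Rational(1, 2)) ≈ Add(9.6701, Mul(0.71459, I))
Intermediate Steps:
Pow(Add(Pow(Add(-225, 34), Rational(1, 2)), 93), Rational(1, 2)) = Pow(Add(Pow(-191, Rational(1, 2)), 93), Rational(1, 2)) = Pow(Add(Mul(I, Pow(191, Rational(1, 2))), 93), Rational(1, 2)) = Pow(Add(93, Mul(I, Pow(191, Rational(1, 2)))), Rational(1, 2))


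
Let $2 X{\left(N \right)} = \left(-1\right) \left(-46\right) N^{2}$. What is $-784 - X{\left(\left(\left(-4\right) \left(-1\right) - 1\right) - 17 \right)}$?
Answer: $-5292$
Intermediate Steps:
$X{\left(N \right)} = 23 N^{2}$ ($X{\left(N \right)} = \frac{\left(-1\right) \left(-46\right) N^{2}}{2} = \frac{46 N^{2}}{2} = 23 N^{2}$)
$-784 - X{\left(\left(\left(-4\right) \left(-1\right) - 1\right) - 17 \right)} = -784 - 23 \left(\left(\left(-4\right) \left(-1\right) - 1\right) - 17\right)^{2} = -784 - 23 \left(\left(4 - 1\right) - 17\right)^{2} = -784 - 23 \left(3 - 17\right)^{2} = -784 - 23 \left(-14\right)^{2} = -784 - 23 \cdot 196 = -784 - 4508 = -5292$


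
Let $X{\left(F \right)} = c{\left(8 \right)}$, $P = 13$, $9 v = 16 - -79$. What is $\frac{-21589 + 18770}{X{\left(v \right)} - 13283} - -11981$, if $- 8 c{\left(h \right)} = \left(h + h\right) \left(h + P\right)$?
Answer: $\frac{159649644}{13325} \approx 11981.0$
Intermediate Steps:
$v = \frac{95}{9}$ ($v = \frac{16 - -79}{9} = \frac{16 + 79}{9} = \frac{1}{9} \cdot 95 = \frac{95}{9} \approx 10.556$)
$c{\left(h \right)} = - \frac{h \left(13 + h\right)}{4}$ ($c{\left(h \right)} = - \frac{\left(h + h\right) \left(h + 13\right)}{8} = - \frac{2 h \left(13 + h\right)}{8} = - \frac{h \left(13 + h\right)}{4}$)
$X{\left(F \right)} = -42$ ($X{\left(F \right)} = \left(- \frac{1}{4}\right) 8 \left(13 + 8\right) = \left(- \frac{1}{4}\right) 8 \cdot 21 = -42$)
$\frac{-21589 + 18770}{X{\left(v \right)} - 13283} - -11981 = \frac{-21589 + 18770}{-42 - 13283} - -11981 = - \frac{2819}{-13325} + 11981 = \left(-2819\right) \left(- \frac{1}{13325}\right) + 11981 = \frac{2819}{13325} + 11981 = \frac{159649644}{13325}$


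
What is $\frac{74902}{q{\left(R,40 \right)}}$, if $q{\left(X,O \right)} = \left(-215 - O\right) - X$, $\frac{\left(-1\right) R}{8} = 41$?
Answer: $\frac{74902}{73} \approx 1026.1$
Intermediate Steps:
$R = -328$ ($R = \left(-8\right) 41 = -328$)
$q{\left(X,O \right)} = -215 - O - X$
$\frac{74902}{q{\left(R,40 \right)}} = \frac{74902}{-215 - 40 - -328} = \frac{74902}{-215 - 40 + 328} = \frac{74902}{73}$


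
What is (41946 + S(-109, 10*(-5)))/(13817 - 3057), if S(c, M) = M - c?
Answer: 8401/2152 ≈ 3.9038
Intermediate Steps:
(41946 + S(-109, 10*(-5)))/(13817 - 3057) = (41946 + (10*(-5) - 1*(-109)))/(13817 - 3057) = (41946 + (-50 + 109))/10760 = (41946 + 59)*(1/10760) = 42005*(1/10760) = 8401/2152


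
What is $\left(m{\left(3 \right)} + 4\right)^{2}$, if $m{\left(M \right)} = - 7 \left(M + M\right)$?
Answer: $1444$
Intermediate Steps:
$m{\left(M \right)} = - 14 M$ ($m{\left(M \right)} = - 7 \cdot 2 M = - 14 M$)
$\left(m{\left(3 \right)} + 4\right)^{2} = \left(\left(-14\right) 3 + 4\right)^{2} = \left(-42 + 4\right)^{2} = \left(-38\right)^{2} = 1444$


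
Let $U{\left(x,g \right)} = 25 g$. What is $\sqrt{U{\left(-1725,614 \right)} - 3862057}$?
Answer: $i \sqrt{3846707} \approx 1961.3 i$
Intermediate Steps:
$\sqrt{U{\left(-1725,614 \right)} - 3862057} = \sqrt{25 \cdot 614 - 3862057} = \sqrt{15350 - 3862057} = \sqrt{-3846707} = i \sqrt{3846707}$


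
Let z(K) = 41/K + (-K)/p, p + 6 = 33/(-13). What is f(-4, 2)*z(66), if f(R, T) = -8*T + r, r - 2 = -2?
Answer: -163144/1221 ≈ -133.61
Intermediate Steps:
r = 0 (r = 2 - 2 = 0)
p = -111/13 (p = -6 + 33/(-13) = -6 + 33*(-1/13) = -6 - 33/13 = -111/13 ≈ -8.5385)
f(R, T) = -8*T (f(R, T) = -8*T + 0 = -8*T)
z(K) = 41/K + 13*K/111 (z(K) = 41/K + (-K)/(-111/13) = 41/K - K*(-13/111) = 41/K + 13*K/111)
f(-4, 2)*z(66) = (-8*2)*(41/66 + (13/111)*66) = -16*(41*(1/66) + 286/37) = -16*(41/66 + 286/37) = -16*20393/2442 = -163144/1221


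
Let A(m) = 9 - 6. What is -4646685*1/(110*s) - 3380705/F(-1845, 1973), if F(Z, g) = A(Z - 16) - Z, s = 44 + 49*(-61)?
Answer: -9878111917/5442360 ≈ -1815.0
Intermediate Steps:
A(m) = 3
s = -2945 (s = 44 - 2989 = -2945)
F(Z, g) = 3 - Z
-4646685*1/(110*s) - 3380705/F(-1845, 1973) = -4646685/((-2945*110)) - 3380705/(3 - 1*(-1845)) = -4646685/(-323950) - 3380705/(3 + 1845) = -4646685*(-1/323950) - 3380705/1848 = 929337/64790 - 3380705*1/1848 = 929337/64790 - 3380705/1848 = -9878111917/5442360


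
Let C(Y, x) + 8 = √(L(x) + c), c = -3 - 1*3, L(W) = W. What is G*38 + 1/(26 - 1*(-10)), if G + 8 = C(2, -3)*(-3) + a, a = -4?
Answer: 16417/36 - 342*I ≈ 456.03 - 342.0*I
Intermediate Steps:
c = -6 (c = -3 - 3 = -6)
C(Y, x) = -8 + √(-6 + x) (C(Y, x) = -8 + √(x - 6) = -8 + √(-6 + x))
G = 12 - 9*I (G = -8 + ((-8 + √(-6 - 3))*(-3) - 4) = -8 + ((-8 + √(-9))*(-3) - 4) = -8 + ((-8 + 3*I)*(-3) - 4) = -8 + ((24 - 9*I) - 4) = -8 + (20 - 9*I) = 12 - 9*I ≈ 12.0 - 9.0*I)
G*38 + 1/(26 - 1*(-10)) = (12 - 9*I)*38 + 1/(26 - 1*(-10)) = (456 - 342*I) + 1/(26 + 10) = (456 - 342*I) + 1/36 = 16417/36 - 342*I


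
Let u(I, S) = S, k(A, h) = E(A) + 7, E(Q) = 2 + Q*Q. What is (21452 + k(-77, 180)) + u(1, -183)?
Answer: 27207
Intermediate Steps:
E(Q) = 2 + Q**2
k(A, h) = 9 + A**2 (k(A, h) = (2 + A**2) + 7 = 9 + A**2)
(21452 + k(-77, 180)) + u(1, -183) = (21452 + (9 + (-77)**2)) - 183 = (21452 + (9 + 5929)) - 183 = (21452 + 5938) - 183 = 27390 - 183 = 27207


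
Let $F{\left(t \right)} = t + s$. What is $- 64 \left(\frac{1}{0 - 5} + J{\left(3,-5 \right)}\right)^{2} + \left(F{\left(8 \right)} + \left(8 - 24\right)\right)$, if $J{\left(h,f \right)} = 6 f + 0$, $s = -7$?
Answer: $- \frac{1459639}{25} \approx -58386.0$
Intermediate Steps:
$J{\left(h,f \right)} = 6 f$
$F{\left(t \right)} = -7 + t$ ($F{\left(t \right)} = t - 7 = -7 + t$)
$- 64 \left(\frac{1}{0 - 5} + J{\left(3,-5 \right)}\right)^{2} + \left(F{\left(8 \right)} + \left(8 - 24\right)\right) = - 64 \left(\frac{1}{0 - 5} + 6 \left(-5\right)\right)^{2} + \left(\left(-7 + 8\right) + \left(8 - 24\right)\right) = - 64 \left(\frac{1}{-5} - 30\right)^{2} + \left(1 - 16\right) = - 64 \left(- \frac{1}{5} - 30\right)^{2} - 15 = - 64 \left(- \frac{151}{5}\right)^{2} - 15 = \left(-64\right) \frac{22801}{25} - 15 = - \frac{1459264}{25} - 15 = - \frac{1459639}{25}$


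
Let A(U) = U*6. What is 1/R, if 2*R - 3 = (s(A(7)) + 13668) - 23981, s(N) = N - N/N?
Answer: -2/10269 ≈ -0.00019476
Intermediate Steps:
A(U) = 6*U
s(N) = -1 + N (s(N) = N - 1*1 = N - 1 = -1 + N)
R = -10269/2 (R = 3/2 + (((-1 + 6*7) + 13668) - 23981)/2 = 3/2 + (((-1 + 42) + 13668) - 23981)/2 = 3/2 + ((41 + 13668) - 23981)/2 = 3/2 + (13709 - 23981)/2 = 3/2 + (1/2)*(-10272) = 3/2 - 5136 = -10269/2 ≈ -5134.5)
1/R = 1/(-10269/2) = -2/10269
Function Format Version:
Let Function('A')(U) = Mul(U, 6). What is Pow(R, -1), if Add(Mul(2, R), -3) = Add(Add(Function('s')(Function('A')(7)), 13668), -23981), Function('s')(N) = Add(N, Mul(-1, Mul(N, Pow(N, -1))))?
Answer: Rational(-2, 10269) ≈ -0.00019476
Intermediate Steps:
Function('A')(U) = Mul(6, U)
Function('s')(N) = Add(-1, N) (Function('s')(N) = Add(N, Mul(-1, 1)) = Add(N, -1) = Add(-1, N))
R = Rational(-10269, 2) (R = Add(Rational(3, 2), Mul(Rational(1, 2), Add(Add(Add(-1, Mul(6, 7)), 13668), -23981))) = Add(Rational(3, 2), Mul(Rational(1, 2), Add(Add(Add(-1, 42), 13668), -23981))) = Add(Rational(3, 2), Mul(Rational(1, 2), Add(Add(41, 13668), -23981))) = Add(Rational(3, 2), Mul(Rational(1, 2), Add(13709, -23981))) = Add(Rational(3, 2), Mul(Rational(1, 2), -10272)) = Add(Rational(3, 2), -5136) = Rational(-10269, 2) ≈ -5134.5)
Pow(R, -1) = Pow(Rational(-10269, 2), -1) = Rational(-2, 10269)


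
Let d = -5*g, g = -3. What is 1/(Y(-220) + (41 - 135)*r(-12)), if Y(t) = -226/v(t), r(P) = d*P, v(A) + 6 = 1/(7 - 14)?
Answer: 43/729142 ≈ 5.8973e-5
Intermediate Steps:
v(A) = -43/7 (v(A) = -6 + 1/(7 - 14) = -6 + 1/(-7) = -6 - ⅐ = -43/7)
d = 15 (d = -5*(-3) = 15)
r(P) = 15*P
Y(t) = 1582/43 (Y(t) = -226/(-43/7) = -226*(-7/43) = 1582/43)
1/(Y(-220) + (41 - 135)*r(-12)) = 1/(1582/43 + (41 - 135)*(15*(-12))) = 1/(1582/43 - 94*(-180)) = 1/(1582/43 + 16920) = 1/(729142/43) = 43/729142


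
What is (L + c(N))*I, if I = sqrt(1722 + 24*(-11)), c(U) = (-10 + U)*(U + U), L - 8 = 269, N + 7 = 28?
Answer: 19953*sqrt(2) ≈ 28218.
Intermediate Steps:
N = 21 (N = -7 + 28 = 21)
L = 277 (L = 8 + 269 = 277)
c(U) = 2*U*(-10 + U) (c(U) = (-10 + U)*(2*U) = 2*U*(-10 + U))
I = 27*sqrt(2) (I = sqrt(1722 - 264) = sqrt(1458) = 27*sqrt(2) ≈ 38.184)
(L + c(N))*I = (277 + 2*21*(-10 + 21))*(27*sqrt(2)) = (277 + 2*21*11)*(27*sqrt(2)) = (277 + 462)*(27*sqrt(2)) = 739*(27*sqrt(2)) = 19953*sqrt(2)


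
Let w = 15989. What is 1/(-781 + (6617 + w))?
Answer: 1/21825 ≈ 4.5819e-5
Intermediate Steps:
1/(-781 + (6617 + w)) = 1/(-781 + (6617 + 15989)) = 1/(-781 + 22606) = 1/21825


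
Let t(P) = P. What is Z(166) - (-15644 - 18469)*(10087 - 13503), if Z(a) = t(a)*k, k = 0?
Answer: -116530008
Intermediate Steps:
Z(a) = 0 (Z(a) = a*0 = 0)
Z(166) - (-15644 - 18469)*(10087 - 13503) = 0 - (-15644 - 18469)*(10087 - 13503) = 0 - (-34113)*(-3416) = 0 - 1*116530008 = 0 - 116530008 = -116530008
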